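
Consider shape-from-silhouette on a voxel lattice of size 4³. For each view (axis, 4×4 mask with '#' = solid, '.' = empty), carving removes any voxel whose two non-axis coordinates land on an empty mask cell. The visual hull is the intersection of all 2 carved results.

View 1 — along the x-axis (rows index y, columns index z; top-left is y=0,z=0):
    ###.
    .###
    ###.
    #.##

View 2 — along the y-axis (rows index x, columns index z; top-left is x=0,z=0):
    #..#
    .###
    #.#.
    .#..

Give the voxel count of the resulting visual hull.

remaining voxels: 24

start: 4×4×4 = 64 voxels
carve view 1 (along x, YZ-mask fill 12/16): 48 voxels remain
carve view 2 (along y, XZ-mask fill 8/16): 24 voxels remain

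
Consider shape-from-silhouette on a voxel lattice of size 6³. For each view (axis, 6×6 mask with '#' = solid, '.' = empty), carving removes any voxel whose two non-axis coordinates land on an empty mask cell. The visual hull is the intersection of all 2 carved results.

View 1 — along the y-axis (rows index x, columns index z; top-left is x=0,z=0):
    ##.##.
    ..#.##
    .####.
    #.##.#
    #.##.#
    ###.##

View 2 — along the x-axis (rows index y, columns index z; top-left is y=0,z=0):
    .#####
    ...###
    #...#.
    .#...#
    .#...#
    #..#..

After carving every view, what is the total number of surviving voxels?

62 voxels

full grid |V| = 216
after view 1 [y-axis, 24 of 36 cells solid] → remaining = 144
after view 2 [x-axis, 16 of 36 cells solid] → remaining = 62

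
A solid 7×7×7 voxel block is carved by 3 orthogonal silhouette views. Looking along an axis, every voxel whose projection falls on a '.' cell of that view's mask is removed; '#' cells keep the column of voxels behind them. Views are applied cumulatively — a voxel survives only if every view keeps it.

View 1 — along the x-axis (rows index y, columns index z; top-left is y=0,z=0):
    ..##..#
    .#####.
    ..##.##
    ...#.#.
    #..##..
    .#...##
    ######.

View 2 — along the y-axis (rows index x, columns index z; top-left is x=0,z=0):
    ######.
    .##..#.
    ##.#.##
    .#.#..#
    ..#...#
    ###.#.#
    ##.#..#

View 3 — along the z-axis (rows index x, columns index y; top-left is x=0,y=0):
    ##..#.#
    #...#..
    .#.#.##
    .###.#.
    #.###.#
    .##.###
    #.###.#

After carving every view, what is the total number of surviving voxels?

voxel count = 64

initial block: 7^3 = 343
after view 1 [x-axis, 26 of 49 cells solid] → remaining = 182
after view 2 [y-axis, 28 of 49 cells solid] → remaining = 102
after view 3 [z-axis, 29 of 49 cells solid] → remaining = 64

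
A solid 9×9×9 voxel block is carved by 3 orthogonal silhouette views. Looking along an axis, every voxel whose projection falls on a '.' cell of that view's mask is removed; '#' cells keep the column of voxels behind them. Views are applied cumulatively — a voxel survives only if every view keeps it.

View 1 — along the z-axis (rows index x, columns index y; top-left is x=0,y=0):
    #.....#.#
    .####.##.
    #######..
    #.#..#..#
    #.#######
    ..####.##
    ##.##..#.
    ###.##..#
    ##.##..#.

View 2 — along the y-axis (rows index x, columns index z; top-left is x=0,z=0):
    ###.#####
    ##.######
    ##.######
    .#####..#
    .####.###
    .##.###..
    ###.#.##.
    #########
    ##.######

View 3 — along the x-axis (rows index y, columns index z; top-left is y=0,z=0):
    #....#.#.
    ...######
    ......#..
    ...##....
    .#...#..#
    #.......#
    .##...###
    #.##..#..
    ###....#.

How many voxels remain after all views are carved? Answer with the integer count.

voxel count = 128

initial block: 9^3 = 729
after view 1 [z-axis, 50 of 81 cells solid] → remaining = 450
after view 2 [y-axis, 65 of 81 cells solid] → remaining = 362
after view 3 [x-axis, 30 of 81 cells solid] → remaining = 128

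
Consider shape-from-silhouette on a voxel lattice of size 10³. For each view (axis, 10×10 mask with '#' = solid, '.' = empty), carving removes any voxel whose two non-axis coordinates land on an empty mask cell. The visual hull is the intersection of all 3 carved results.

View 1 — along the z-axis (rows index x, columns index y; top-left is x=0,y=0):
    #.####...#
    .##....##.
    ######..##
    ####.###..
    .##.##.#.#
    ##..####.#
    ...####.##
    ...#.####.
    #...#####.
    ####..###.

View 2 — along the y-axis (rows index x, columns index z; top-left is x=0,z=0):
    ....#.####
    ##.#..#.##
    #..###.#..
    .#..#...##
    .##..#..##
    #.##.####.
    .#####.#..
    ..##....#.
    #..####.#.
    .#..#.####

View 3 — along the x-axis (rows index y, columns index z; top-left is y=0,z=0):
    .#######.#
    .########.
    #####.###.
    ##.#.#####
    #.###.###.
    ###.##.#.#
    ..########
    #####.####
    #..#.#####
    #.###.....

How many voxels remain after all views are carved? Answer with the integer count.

start: 10×10×10 = 1000 voxels
carve view 1 (along z, XY-mask fill 62/100): 620 voxels remain
carve view 2 (along y, XZ-mask fill 53/100): 330 voxels remain
carve view 3 (along x, YZ-mask fill 74/100): 244 voxels remain

remaining voxels: 244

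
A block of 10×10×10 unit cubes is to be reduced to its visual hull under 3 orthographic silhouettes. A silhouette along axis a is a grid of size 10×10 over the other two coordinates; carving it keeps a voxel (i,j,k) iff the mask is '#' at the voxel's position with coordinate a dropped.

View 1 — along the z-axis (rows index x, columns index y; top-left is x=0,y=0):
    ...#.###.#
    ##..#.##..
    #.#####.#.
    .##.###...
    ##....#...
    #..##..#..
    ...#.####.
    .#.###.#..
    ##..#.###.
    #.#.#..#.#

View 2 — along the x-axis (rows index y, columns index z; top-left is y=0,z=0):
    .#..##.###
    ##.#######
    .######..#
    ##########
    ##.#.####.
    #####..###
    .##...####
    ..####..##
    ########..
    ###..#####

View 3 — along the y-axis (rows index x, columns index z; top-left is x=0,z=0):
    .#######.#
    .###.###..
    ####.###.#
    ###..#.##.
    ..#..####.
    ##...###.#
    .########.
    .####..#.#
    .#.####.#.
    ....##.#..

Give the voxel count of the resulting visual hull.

|visual hull| = 235

initial block: 10^3 = 1000
after view 1 [z-axis, 50 of 100 cells solid] → remaining = 500
after view 2 [x-axis, 75 of 100 cells solid] → remaining = 365
after view 3 [y-axis, 62 of 100 cells solid] → remaining = 235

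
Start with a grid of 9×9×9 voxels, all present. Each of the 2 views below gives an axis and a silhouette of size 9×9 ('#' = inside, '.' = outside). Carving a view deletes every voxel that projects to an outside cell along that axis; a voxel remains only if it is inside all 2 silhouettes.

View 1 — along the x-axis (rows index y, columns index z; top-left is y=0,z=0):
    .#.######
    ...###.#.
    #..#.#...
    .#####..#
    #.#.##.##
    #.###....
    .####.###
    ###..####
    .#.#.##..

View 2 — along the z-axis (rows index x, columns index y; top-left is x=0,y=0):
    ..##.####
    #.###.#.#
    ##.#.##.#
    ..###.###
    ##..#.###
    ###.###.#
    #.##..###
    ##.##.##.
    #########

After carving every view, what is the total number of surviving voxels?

start: 9×9×9 = 729 voxels
step 1: project along x, AND mask (48/81) → |grid| = 432
step 2: project along z, AND mask (58/81) → |grid| = 318

|visual hull| = 318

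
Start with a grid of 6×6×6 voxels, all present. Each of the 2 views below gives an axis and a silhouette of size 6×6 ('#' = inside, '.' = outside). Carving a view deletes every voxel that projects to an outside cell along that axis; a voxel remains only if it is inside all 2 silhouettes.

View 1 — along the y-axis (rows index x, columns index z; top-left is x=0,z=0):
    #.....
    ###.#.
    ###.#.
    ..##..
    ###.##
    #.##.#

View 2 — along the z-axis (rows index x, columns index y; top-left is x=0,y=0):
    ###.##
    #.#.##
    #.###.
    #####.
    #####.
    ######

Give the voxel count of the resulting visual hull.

initial block: 6^3 = 216
[1] y-view keeps 20 columns → grid now 120
[2] z-view keeps 29 columns → grid now 96

remaining voxels: 96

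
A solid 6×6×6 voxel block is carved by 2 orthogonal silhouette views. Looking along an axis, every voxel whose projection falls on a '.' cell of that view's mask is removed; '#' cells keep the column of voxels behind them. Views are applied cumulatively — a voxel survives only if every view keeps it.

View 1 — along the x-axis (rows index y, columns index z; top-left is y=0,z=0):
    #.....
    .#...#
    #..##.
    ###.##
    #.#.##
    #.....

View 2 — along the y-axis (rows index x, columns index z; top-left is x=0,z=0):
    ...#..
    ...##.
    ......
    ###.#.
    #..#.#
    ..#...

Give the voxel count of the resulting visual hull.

start: 6×6×6 = 216 voxels
carve view 1 (along x, YZ-mask fill 16/36): 96 voxels remain
carve view 2 (along y, XZ-mask fill 11/36): 28 voxels remain

28 voxels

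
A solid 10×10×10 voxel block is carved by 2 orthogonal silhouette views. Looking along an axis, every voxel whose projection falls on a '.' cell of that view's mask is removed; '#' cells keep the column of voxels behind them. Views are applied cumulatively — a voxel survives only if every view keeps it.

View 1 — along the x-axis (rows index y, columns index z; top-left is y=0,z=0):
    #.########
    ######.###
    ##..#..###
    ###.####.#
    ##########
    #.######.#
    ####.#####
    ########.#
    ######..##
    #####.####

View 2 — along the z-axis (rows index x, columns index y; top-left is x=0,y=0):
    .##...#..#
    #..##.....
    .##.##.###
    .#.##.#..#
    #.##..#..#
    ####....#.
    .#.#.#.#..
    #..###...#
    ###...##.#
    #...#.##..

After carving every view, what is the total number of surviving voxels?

start: 10×10×10 = 1000 voxels
carve view 1 (along x, YZ-mask fill 85/100): 850 voxels remain
carve view 2 (along z, XY-mask fill 48/100): 411 voxels remain

|visual hull| = 411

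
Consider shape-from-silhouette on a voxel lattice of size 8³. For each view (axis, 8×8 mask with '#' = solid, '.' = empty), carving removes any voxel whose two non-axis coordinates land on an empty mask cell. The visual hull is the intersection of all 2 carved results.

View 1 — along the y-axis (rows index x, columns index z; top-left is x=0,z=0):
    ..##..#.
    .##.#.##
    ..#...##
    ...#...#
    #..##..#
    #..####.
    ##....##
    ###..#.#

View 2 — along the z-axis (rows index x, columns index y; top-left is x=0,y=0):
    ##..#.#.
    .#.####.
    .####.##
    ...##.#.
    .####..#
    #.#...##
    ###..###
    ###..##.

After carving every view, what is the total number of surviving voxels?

150 voxels

before carving: 512 voxels (8×8×8)
carve view 1 (along y, XZ-mask fill 31/64): 248 voxels remain
carve view 2 (along z, XY-mask fill 38/64): 150 voxels remain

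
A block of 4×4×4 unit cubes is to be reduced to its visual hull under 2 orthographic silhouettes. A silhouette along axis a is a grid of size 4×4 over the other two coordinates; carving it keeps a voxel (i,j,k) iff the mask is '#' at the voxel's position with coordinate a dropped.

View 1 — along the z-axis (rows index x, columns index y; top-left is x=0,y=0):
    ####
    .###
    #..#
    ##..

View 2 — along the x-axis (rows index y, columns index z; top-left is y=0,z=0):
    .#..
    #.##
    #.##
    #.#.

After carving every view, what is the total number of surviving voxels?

full grid |V| = 64
V1 z: intersect with XY mask (11 set) -- 44 left
V2 x: intersect with YZ mask (9 set) -- 24 left

|visual hull| = 24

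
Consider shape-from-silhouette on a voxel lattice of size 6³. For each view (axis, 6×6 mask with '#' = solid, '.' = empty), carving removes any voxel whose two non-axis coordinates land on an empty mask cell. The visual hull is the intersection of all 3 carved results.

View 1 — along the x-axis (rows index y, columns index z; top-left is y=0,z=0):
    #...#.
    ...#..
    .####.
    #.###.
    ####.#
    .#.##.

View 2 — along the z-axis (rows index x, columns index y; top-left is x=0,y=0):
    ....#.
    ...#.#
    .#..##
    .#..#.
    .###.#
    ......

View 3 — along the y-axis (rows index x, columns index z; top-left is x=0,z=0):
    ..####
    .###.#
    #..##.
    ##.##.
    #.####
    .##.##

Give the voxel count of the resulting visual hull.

initial block: 6^3 = 216
after view 1 [x-axis, 19 of 36 cells solid] → remaining = 114
after view 2 [z-axis, 12 of 36 cells solid] → remaining = 39
after view 3 [y-axis, 24 of 36 cells solid] → remaining = 26

|visual hull| = 26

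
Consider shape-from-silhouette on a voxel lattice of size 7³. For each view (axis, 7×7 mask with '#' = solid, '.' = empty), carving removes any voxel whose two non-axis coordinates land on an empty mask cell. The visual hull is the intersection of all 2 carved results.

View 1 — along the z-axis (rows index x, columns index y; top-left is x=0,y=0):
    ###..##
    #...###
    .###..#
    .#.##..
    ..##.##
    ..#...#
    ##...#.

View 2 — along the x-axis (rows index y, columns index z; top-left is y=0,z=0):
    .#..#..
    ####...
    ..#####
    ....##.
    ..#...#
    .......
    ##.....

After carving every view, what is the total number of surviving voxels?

voxel count = 62

full grid |V| = 343
  1. axis=2 (XY plane), |mask|=25  ⇒  voxels=175
  2. axis=0 (YZ plane), |mask|=17  ⇒  voxels=62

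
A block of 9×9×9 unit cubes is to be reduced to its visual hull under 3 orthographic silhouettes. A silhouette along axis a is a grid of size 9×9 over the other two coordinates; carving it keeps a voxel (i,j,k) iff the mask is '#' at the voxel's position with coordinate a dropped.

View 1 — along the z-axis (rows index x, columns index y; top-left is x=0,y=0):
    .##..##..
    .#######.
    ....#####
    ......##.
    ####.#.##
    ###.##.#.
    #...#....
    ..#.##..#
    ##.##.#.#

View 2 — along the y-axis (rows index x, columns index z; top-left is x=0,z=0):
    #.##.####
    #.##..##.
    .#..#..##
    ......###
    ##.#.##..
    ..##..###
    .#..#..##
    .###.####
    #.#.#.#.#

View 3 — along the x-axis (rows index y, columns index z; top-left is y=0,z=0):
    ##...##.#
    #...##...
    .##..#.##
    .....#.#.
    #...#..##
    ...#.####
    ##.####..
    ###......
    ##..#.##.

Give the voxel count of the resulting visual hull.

|visual hull| = 104

initial block: 9^3 = 729
[1] z-view keeps 43 columns → grid now 387
[2] y-view keeps 45 columns → grid now 220
[3] x-view keeps 38 columns → grid now 104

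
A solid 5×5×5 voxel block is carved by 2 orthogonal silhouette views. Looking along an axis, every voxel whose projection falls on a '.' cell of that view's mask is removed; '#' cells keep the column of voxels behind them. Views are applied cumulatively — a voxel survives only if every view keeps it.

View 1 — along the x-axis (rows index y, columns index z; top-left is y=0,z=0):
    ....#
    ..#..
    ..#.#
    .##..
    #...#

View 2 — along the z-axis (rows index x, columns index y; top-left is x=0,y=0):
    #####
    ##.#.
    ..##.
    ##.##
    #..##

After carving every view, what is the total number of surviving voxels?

before carving: 125 voxels (5×5×5)
step 1: project along x, AND mask (8/25) → |grid| = 40
step 2: project along z, AND mask (17/25) → |grid| = 27

voxel count = 27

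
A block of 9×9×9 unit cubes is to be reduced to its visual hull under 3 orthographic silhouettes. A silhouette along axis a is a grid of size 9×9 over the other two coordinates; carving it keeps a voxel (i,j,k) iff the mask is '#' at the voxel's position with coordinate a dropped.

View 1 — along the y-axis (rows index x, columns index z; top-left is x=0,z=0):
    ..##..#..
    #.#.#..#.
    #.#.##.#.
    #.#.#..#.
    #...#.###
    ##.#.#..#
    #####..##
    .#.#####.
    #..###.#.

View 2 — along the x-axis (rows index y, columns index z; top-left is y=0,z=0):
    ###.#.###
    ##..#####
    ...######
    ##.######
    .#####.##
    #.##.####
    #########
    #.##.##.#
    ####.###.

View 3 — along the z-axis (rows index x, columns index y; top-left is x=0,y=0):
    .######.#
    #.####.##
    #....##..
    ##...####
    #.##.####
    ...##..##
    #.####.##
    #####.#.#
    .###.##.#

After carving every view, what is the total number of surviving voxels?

initial block: 9^3 = 729
[1] y-view keeps 44 columns → grid now 396
[2] x-view keeps 64 columns → grid now 310
[3] z-view keeps 54 columns → grid now 212

|visual hull| = 212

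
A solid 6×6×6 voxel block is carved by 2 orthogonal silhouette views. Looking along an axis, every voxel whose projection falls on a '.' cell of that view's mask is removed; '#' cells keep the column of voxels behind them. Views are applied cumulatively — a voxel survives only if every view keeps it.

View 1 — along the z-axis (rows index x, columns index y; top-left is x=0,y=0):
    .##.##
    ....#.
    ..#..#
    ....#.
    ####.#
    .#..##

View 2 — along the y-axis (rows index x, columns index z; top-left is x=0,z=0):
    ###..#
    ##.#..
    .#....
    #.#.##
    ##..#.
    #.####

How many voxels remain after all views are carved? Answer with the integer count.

|visual hull| = 55

full grid |V| = 216
  1. axis=2 (XY plane), |mask|=16  ⇒  voxels=96
  2. axis=1 (XZ plane), |mask|=20  ⇒  voxels=55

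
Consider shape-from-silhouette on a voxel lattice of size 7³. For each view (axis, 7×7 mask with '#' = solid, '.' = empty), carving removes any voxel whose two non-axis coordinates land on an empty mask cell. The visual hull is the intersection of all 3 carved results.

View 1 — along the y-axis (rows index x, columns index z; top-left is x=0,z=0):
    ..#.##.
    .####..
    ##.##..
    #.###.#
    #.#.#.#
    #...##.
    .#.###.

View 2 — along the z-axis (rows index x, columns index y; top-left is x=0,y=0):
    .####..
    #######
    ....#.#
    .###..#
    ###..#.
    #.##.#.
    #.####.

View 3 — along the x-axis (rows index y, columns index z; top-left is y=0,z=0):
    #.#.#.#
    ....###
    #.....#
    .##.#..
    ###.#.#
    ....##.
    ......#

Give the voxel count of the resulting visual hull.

start: 7×7×7 = 343 voxels
  1. axis=1 (XZ plane), |mask|=27  ⇒  voxels=189
  2. axis=2 (XY plane), |mask|=30  ⇒  voxels=116
  3. axis=0 (YZ plane), |mask|=20  ⇒  voxels=48

|visual hull| = 48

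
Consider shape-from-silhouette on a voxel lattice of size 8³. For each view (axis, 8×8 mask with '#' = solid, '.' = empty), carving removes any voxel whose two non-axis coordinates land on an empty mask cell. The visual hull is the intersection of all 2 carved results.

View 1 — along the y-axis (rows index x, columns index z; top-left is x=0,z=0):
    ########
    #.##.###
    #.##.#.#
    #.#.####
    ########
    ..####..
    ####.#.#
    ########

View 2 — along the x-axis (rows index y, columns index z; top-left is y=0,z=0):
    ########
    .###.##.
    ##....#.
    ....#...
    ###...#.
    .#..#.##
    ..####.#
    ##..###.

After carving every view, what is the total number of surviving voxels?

213 voxels

start: 8×8×8 = 512 voxels
V1 y: intersect with XZ mask (51 set) -- 408 left
V2 x: intersect with YZ mask (35 set) -- 213 left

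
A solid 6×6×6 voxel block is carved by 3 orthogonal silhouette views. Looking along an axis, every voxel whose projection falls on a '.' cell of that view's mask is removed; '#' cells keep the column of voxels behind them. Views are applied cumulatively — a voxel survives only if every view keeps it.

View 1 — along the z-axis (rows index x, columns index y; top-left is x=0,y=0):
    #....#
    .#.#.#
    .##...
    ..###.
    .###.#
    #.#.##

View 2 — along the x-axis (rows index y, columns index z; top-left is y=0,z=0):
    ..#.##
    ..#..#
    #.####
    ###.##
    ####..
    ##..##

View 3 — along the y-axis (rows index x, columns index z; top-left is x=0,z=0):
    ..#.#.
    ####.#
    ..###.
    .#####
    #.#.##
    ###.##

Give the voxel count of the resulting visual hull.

remaining voxels: 54

before carving: 216 voxels (6×6×6)
V1 z: intersect with XY mask (18 set) -- 108 left
V2 x: intersect with YZ mask (23 set) -- 71 left
V3 y: intersect with XZ mask (24 set) -- 54 left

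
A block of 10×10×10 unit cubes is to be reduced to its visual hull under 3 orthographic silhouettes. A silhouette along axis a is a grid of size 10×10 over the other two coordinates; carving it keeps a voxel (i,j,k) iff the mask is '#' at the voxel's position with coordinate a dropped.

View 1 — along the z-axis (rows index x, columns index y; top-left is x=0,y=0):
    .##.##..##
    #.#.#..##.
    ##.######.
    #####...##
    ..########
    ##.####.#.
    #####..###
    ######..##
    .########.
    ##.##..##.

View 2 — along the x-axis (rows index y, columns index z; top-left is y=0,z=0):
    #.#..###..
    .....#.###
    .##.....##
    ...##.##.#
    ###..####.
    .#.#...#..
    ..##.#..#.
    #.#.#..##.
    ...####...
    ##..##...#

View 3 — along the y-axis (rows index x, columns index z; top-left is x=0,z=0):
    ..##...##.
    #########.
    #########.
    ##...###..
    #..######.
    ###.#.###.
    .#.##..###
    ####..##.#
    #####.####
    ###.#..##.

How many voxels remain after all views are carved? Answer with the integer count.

|visual hull| = 233

start: 10×10×10 = 1000 voxels
  1. axis=2 (XY plane), |mask|=71  ⇒  voxels=710
  2. axis=0 (YZ plane), |mask|=46  ⇒  voxels=334
  3. axis=1 (XZ plane), |mask|=69  ⇒  voxels=233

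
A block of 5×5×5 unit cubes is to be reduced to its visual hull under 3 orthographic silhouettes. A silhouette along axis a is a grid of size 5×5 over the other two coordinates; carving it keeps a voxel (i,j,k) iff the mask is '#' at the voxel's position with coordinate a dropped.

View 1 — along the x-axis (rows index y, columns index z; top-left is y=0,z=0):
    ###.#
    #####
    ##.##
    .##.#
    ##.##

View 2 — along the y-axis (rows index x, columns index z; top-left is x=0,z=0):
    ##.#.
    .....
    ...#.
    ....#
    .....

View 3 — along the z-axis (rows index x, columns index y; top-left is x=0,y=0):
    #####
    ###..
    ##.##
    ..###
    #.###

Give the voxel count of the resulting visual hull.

remaining voxels: 17

before carving: 125 voxels (5×5×5)
carve view 1 (along x, YZ-mask fill 20/25): 100 voxels remain
carve view 2 (along y, XZ-mask fill 5/25): 20 voxels remain
carve view 3 (along z, XY-mask fill 19/25): 17 voxels remain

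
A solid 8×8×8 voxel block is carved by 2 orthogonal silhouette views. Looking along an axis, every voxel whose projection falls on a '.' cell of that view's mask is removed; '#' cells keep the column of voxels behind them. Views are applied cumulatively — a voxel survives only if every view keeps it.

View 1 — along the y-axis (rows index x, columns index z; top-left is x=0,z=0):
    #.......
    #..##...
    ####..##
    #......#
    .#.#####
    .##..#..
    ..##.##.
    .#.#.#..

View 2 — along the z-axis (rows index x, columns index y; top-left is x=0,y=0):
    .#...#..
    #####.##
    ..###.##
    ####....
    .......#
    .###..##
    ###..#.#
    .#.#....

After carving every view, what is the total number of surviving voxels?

initial block: 8^3 = 512
  1. axis=1 (XZ plane), |mask|=28  ⇒  voxels=224
  2. axis=2 (XY plane), |mask|=31  ⇒  voxels=108

voxel count = 108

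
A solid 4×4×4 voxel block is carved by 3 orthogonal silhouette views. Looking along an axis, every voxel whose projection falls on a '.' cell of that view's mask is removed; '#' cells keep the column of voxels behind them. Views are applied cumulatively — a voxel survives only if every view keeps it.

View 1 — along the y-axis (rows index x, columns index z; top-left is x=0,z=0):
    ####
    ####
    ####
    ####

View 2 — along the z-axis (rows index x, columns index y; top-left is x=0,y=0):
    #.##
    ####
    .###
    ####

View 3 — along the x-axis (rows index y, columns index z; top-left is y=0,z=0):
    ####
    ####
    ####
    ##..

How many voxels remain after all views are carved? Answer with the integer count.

|visual hull| = 48

start: 4×4×4 = 64 voxels
carve view 1 (along y, XZ-mask fill 16/16): 64 voxels remain
carve view 2 (along z, XY-mask fill 14/16): 56 voxels remain
carve view 3 (along x, YZ-mask fill 14/16): 48 voxels remain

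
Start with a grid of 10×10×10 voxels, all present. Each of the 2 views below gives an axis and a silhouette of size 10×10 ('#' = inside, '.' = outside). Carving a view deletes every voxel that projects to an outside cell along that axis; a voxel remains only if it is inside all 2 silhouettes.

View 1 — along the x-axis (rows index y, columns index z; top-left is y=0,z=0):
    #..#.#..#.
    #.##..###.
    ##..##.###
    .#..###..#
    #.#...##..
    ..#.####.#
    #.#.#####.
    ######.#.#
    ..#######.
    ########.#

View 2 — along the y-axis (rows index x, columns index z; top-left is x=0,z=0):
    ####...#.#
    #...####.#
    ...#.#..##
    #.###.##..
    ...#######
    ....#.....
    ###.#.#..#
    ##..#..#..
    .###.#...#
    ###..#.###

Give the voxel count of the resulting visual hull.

initial block: 10^3 = 1000
step 1: project along x, AND mask (63/100) → |grid| = 630
step 2: project along y, AND mask (52/100) → |grid| = 330

330 voxels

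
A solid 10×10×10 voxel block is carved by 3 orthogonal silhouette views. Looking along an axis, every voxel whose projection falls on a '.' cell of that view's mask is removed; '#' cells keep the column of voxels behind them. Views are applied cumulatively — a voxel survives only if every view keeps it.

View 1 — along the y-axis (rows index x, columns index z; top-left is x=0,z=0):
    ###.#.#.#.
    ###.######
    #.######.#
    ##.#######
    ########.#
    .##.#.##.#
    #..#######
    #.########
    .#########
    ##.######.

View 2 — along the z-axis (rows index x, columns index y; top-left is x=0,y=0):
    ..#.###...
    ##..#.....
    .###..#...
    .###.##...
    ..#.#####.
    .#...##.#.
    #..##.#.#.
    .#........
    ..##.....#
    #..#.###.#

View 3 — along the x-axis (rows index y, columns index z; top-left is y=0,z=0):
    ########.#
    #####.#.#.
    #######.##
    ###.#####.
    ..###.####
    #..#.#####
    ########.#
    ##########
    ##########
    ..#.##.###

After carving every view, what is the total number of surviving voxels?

266 voxels

initial block: 10^3 = 1000
after view 1 [y-axis, 81 of 100 cells solid] → remaining = 810
after view 2 [z-axis, 41 of 100 cells solid] → remaining = 330
after view 3 [x-axis, 82 of 100 cells solid] → remaining = 266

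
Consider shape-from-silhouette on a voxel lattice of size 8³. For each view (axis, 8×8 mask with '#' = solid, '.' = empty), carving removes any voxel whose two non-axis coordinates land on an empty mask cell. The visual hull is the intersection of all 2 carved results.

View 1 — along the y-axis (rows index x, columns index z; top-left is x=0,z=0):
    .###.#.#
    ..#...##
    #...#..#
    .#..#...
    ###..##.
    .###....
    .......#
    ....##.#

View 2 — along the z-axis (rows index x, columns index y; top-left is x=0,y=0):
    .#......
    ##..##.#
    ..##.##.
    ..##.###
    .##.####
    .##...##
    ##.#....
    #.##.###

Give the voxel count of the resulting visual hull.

voxel count = 105

initial block: 8^3 = 512
  1. axis=1 (XZ plane), |mask|=25  ⇒  voxels=200
  2. axis=2 (XY plane), |mask|=34  ⇒  voxels=105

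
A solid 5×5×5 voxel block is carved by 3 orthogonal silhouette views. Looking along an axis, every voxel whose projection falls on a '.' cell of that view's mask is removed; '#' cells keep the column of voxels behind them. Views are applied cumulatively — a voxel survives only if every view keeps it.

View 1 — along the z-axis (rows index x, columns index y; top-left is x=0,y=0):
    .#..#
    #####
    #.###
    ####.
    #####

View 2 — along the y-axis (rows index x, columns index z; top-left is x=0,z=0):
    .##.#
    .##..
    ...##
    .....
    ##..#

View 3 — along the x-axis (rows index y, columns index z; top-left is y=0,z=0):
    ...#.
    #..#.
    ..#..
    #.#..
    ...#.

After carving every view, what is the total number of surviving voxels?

start: 5×5×5 = 125 voxels
  1. axis=2 (XY plane), |mask|=20  ⇒  voxels=100
  2. axis=1 (XZ plane), |mask|=10  ⇒  voxels=39
  3. axis=0 (YZ plane), |mask|=7  ⇒  voxels=6

6 voxels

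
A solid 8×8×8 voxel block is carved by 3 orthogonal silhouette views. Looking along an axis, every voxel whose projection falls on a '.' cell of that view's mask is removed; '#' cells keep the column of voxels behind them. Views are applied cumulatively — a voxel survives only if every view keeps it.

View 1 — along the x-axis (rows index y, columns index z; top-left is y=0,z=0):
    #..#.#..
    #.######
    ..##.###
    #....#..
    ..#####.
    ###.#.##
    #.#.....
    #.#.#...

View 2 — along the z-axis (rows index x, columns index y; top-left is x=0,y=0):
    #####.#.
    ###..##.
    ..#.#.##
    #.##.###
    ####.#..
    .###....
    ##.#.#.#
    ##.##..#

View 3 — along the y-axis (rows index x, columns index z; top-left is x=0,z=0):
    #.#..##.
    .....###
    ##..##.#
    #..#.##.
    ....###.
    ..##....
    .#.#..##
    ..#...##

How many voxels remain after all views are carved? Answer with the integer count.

before carving: 512 voxels (8×8×8)
V1 x: intersect with YZ mask (33 set) -- 264 left
V2 z: intersect with XY mask (39 set) -- 161 left
V3 y: intersect with XZ mask (28 set) -- 70 left

remaining voxels: 70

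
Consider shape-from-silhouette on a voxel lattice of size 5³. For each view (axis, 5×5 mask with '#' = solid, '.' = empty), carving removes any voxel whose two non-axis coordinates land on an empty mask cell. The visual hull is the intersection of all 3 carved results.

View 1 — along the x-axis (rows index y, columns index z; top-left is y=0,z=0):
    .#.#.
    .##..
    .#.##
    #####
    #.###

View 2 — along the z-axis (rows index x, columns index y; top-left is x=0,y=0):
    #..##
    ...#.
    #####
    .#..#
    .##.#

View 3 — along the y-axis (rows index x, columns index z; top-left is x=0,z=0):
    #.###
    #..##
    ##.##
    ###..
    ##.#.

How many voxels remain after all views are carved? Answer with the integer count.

initial block: 5^3 = 125
after view 1 [x-axis, 16 of 25 cells solid] → remaining = 80
after view 2 [z-axis, 14 of 25 cells solid] → remaining = 47
after view 3 [y-axis, 17 of 25 cells solid] → remaining = 34

voxel count = 34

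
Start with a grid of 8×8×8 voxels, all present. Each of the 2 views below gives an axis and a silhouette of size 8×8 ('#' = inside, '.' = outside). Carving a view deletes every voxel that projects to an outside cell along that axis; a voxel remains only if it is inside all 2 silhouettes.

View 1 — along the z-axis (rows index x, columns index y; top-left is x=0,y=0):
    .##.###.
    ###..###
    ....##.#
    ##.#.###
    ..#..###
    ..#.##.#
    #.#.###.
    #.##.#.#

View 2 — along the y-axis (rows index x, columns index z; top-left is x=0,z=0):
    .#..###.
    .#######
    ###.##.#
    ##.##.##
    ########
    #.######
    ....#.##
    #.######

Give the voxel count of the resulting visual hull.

226 voxels

initial block: 8^3 = 512
V1 z: intersect with XY mask (38 set) -- 304 left
V2 y: intersect with XZ mask (48 set) -- 226 left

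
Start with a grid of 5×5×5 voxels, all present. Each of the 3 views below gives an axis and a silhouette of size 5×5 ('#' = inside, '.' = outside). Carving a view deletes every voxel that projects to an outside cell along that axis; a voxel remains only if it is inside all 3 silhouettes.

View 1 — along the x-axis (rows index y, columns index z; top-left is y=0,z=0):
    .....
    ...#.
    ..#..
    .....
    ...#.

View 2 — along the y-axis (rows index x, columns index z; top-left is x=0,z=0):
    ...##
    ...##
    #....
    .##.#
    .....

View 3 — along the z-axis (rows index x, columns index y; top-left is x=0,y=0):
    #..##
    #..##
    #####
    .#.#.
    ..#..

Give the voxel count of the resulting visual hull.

voxel count = 2

before carving: 125 voxels (5×5×5)
  1. axis=0 (YZ plane), |mask|=3  ⇒  voxels=15
  2. axis=1 (XZ plane), |mask|=8  ⇒  voxels=5
  3. axis=2 (XY plane), |mask|=14  ⇒  voxels=2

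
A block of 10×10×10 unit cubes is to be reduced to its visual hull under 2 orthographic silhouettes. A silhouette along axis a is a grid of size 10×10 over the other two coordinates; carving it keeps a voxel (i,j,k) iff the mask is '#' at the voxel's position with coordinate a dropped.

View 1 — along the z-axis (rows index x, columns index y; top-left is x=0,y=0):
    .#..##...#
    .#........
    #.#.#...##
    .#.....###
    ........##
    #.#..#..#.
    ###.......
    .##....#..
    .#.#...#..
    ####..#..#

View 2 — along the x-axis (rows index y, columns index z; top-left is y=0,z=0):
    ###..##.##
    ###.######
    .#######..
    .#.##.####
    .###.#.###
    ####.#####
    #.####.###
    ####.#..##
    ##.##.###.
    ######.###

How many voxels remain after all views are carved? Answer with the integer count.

start: 10×10×10 = 1000 voxels
V1 z: intersect with XY mask (35 set) -- 350 left
V2 x: intersect with YZ mask (77 set) -- 274 left

remaining voxels: 274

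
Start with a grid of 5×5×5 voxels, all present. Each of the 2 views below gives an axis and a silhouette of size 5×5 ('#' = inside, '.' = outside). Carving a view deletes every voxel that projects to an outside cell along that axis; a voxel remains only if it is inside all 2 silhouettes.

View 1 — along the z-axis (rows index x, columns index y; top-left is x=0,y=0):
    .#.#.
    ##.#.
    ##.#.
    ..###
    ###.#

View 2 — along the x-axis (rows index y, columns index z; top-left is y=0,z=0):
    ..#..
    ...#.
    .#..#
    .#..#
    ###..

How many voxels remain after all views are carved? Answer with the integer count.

voxel count = 25

initial block: 5^3 = 125
[1] z-view keeps 15 columns → grid now 75
[2] x-view keeps 9 columns → grid now 25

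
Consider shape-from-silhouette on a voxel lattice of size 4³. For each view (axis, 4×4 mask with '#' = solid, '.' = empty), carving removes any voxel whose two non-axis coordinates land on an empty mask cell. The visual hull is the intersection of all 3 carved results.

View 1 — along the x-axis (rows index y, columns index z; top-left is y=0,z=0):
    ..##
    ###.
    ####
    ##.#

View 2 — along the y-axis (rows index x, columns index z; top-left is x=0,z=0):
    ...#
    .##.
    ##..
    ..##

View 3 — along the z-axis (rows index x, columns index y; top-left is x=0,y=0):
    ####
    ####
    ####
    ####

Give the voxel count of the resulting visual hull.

remaining voxels: 21

start: 4×4×4 = 64 voxels
step 1: project along x, AND mask (12/16) → |grid| = 48
step 2: project along y, AND mask (7/16) → |grid| = 21
step 3: project along z, AND mask (16/16) → |grid| = 21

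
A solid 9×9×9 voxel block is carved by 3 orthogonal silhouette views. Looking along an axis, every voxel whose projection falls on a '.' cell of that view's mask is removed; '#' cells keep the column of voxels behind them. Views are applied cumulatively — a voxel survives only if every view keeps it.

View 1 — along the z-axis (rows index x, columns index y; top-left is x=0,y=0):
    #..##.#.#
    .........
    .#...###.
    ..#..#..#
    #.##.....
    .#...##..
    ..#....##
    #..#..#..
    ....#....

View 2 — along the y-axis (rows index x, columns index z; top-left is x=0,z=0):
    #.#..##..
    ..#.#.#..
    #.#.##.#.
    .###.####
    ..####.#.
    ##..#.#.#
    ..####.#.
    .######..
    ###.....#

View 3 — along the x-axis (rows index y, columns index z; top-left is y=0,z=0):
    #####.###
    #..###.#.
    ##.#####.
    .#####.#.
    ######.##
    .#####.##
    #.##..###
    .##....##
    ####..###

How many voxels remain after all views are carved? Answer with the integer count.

initial block: 9^3 = 729
[1] z-view keeps 25 columns → grid now 225
[2] y-view keeps 44 columns → grid now 128
[3] x-view keeps 58 columns → grid now 91

91 voxels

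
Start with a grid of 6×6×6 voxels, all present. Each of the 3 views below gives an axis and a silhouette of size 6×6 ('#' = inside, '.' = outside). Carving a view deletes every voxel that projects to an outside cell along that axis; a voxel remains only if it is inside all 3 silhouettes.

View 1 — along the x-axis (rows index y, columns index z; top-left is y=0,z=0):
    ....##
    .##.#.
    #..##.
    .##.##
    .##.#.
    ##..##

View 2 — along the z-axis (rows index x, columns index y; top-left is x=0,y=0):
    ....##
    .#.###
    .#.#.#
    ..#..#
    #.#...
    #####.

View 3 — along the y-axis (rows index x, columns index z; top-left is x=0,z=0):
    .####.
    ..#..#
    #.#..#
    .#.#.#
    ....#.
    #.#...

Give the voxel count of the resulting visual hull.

24 voxels

initial block: 6^3 = 216
carve view 1 (along x, YZ-mask fill 19/36): 114 voxels remain
carve view 2 (along z, XY-mask fill 18/36): 59 voxels remain
carve view 3 (along y, XZ-mask fill 15/36): 24 voxels remain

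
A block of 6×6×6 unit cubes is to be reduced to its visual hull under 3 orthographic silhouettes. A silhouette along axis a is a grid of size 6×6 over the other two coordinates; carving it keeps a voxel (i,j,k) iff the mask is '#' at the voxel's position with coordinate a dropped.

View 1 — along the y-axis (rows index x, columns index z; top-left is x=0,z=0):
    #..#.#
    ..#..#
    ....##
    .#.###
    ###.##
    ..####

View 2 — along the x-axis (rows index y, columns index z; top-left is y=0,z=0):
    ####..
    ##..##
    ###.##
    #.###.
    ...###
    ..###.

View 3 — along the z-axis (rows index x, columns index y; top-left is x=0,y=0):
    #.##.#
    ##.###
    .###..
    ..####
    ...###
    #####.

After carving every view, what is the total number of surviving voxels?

voxel count = 47

before carving: 216 voxels (6×6×6)
after view 1 [y-axis, 20 of 36 cells solid] → remaining = 120
after view 2 [x-axis, 23 of 36 cells solid] → remaining = 76
after view 3 [z-axis, 24 of 36 cells solid] → remaining = 47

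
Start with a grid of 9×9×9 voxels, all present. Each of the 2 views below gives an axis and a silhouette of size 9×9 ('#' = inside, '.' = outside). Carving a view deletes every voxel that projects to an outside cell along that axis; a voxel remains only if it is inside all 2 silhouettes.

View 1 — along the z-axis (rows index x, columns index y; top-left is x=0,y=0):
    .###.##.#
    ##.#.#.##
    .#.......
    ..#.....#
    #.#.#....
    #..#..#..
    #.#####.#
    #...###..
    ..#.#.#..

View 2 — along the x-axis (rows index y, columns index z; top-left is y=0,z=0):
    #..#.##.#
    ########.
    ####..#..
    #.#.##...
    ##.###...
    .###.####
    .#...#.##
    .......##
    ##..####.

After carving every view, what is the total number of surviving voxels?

remaining voxels: 184

before carving: 729 voxels (9×9×9)
  1. axis=2 (XY plane), |mask|=35  ⇒  voxels=315
  2. axis=0 (YZ plane), |mask|=46  ⇒  voxels=184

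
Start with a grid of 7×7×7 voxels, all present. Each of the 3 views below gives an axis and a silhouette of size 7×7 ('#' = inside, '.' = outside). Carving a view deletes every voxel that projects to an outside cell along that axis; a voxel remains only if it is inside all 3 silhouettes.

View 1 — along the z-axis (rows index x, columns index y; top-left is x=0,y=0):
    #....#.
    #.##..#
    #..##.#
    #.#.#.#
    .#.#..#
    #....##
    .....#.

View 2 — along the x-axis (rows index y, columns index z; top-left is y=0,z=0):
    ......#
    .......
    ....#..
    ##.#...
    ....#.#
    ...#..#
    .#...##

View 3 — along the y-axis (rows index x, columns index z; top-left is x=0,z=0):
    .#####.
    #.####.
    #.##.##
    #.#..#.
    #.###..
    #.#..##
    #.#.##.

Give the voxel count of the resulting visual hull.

|visual hull| = 18

full grid |V| = 343
after view 1 [z-axis, 21 of 49 cells solid] → remaining = 147
after view 2 [x-axis, 12 of 49 cells solid] → remaining = 41
after view 3 [y-axis, 30 of 49 cells solid] → remaining = 18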